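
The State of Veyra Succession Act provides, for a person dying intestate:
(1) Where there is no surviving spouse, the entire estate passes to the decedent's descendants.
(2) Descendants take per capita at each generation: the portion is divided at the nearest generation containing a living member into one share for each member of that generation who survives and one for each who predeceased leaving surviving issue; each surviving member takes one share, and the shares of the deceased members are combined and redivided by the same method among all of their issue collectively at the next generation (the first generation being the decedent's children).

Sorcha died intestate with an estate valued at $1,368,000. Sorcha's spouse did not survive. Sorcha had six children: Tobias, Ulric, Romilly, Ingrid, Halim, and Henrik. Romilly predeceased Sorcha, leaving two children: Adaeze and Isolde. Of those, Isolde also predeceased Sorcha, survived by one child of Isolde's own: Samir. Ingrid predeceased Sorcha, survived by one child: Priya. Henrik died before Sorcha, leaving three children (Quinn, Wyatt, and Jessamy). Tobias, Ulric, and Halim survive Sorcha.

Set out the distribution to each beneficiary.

The entire $1,368,000 passes to the descendants.
That amount ($1,368,000) is divided at the children's generation into 6 shares of $228,000. Tobias, Ulric, and Halim each take $228,000. The 3 shares of the deceased (Romilly, Ingrid, and Henrik) are combined into a pool of $684,000.
That pool ($684,000) is divided at the grandchildren's generation into 6 shares of $114,000. Adaeze, Priya, Quinn, Wyatt, and Jessamy each take $114,000. The remaining share for the deceased Isolde ($114,000) is carried to the next generation.
That pool ($114,000) passes entirely to Samir, the sole taker at the great-grandchildren's generation.

Tobias: $228,000; Ulric: $228,000; Adaeze: $114,000; Samir: $114,000; Priya: $114,000; Halim: $228,000; Quinn: $114,000; Wyatt: $114,000; Jessamy: $114,000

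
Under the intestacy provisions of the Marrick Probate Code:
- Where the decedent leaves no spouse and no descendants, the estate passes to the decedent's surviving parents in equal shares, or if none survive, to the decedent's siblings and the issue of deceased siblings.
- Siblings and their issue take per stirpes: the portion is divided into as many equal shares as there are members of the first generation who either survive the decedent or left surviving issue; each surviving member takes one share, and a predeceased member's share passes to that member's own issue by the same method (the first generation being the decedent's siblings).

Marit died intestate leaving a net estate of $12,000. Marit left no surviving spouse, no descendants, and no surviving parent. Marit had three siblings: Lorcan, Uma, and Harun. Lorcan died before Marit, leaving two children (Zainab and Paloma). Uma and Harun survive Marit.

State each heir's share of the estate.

Zainab: $2,000; Paloma: $2,000; Uma: $4,000; Harun: $4,000

The entire $12,000 passes to the siblings and their issue.
That amount ($12,000) is divided into 3 shares of $4,000: Uma and Harun each take $4,000; Lorcan's $4,000 share passes to Lorcan's issue.
Lorcan's share ($4,000) is divided into 2 shares of $2,000: Zainab and Paloma each take $2,000.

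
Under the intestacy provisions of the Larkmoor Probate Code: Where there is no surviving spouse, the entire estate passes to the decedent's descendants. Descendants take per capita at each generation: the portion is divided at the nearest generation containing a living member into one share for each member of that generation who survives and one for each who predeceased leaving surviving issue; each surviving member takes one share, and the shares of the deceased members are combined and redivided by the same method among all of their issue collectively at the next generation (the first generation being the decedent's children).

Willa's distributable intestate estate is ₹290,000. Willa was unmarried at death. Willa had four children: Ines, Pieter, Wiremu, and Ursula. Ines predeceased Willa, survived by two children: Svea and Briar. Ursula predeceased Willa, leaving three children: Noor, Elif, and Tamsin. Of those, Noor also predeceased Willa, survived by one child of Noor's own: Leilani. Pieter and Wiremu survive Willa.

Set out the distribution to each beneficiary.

Svea: ₹29,000; Briar: ₹29,000; Pieter: ₹72,500; Wiremu: ₹72,500; Leilani: ₹29,000; Elif: ₹29,000; Tamsin: ₹29,000

The entire ₹290,000 passes to the descendants.
That amount (₹290,000) is divided at the children's generation into 4 shares of ₹72,500. Pieter and Wiremu each take ₹72,500. The 2 shares of the deceased (Ines and Ursula) are combined into a pool of ₹145,000.
That pool (₹145,000) is divided at the grandchildren's generation into 5 shares of ₹29,000. Svea, Briar, Elif, and Tamsin each take ₹29,000. The remaining share for the deceased Noor (₹29,000) is carried to the next generation.
That pool (₹29,000) passes entirely to Leilani, the sole taker at the great-grandchildren's generation.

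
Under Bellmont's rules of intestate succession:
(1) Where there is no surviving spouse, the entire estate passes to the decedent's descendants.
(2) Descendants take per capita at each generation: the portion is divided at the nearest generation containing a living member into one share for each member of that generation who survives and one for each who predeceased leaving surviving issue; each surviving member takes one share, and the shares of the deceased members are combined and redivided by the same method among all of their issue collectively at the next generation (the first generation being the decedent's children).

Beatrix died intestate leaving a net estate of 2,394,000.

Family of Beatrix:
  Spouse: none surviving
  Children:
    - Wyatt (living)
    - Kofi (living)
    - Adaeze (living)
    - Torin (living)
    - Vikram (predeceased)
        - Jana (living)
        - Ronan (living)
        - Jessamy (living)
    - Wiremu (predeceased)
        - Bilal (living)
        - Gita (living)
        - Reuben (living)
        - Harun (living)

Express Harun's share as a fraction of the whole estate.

Harun receives 1/21 of the estate.

The entire 2,394,000 passes to the descendants.
That amount (2,394,000) is divided at the children's generation into 6 shares of 399,000. Wyatt, Kofi, Adaeze, and Torin each take 399,000. The 2 shares of the deceased (Vikram and Wiremu) are combined into a pool of 798,000.
That pool (798,000) is divided at the grandchildren's generation equally among Jana, Ronan, Jessamy, Bilal, Gita, Reuben, and Harun: 114,000 each.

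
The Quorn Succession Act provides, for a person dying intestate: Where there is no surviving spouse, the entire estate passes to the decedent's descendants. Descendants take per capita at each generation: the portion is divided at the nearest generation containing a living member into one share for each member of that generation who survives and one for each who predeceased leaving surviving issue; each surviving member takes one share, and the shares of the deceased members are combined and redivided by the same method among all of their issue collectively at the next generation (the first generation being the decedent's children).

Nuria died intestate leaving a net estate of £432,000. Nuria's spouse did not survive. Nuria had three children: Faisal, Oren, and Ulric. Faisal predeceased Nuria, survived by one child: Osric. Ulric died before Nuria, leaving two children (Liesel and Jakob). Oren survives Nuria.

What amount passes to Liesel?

The entire £432,000 passes to the descendants.
That amount (£432,000) is divided at the children's generation into 3 shares of £144,000. Oren takes £144,000. The 2 shares of the deceased (Faisal and Ulric) are combined into a pool of £288,000.
That pool (£288,000) is divided at the grandchildren's generation equally among Osric, Liesel, and Jakob: £96,000 each.

Liesel receives £96,000.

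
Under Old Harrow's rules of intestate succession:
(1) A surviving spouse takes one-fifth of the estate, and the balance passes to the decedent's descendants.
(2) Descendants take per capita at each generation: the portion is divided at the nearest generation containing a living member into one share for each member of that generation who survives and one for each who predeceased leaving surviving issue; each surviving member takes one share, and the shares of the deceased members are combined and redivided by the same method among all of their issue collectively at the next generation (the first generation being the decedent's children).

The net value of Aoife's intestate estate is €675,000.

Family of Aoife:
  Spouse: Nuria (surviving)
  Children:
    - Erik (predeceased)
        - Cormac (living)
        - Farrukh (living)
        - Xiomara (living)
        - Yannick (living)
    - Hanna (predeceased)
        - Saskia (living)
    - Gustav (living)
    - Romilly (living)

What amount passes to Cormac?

Nuria takes one-fifth of €675,000 = €135,000. The remaining €540,000 passes to the descendants.
The descendants' portion (€540,000) is divided at the children's generation into 4 shares of €135,000. Gustav and Romilly each take €135,000. The 2 shares of the deceased (Erik and Hanna) are combined into a pool of €270,000.
That pool (€270,000) is divided at the grandchildren's generation equally among Cormac, Farrukh, Xiomara, Yannick, and Saskia: €54,000 each.

Cormac receives €54,000.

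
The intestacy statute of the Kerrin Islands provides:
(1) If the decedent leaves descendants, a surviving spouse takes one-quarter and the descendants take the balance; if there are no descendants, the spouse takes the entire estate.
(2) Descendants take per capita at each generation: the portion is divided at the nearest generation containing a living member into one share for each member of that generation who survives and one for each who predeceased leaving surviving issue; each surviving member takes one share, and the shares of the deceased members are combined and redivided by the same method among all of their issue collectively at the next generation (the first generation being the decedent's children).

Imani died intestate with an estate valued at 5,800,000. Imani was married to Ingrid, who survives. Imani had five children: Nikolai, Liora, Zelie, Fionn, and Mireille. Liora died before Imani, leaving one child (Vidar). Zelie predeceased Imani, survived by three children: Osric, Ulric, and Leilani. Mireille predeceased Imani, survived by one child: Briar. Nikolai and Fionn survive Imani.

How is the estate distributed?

Ingrid takes one-quarter of 5,800,000 = 1,450,000. The remaining 4,350,000 passes to the descendants.
The descendants' portion (4,350,000) is divided at the children's generation into 5 shares of 870,000. Nikolai and Fionn each take 870,000. The 3 shares of the deceased (Liora, Zelie, and Mireille) are combined into a pool of 2,610,000.
That pool (2,610,000) is divided at the grandchildren's generation equally among Vidar, Osric, Ulric, Leilani, and Briar: 522,000 each.

Ingrid: 1,450,000; Nikolai: 870,000; Vidar: 522,000; Osric: 522,000; Ulric: 522,000; Leilani: 522,000; Fionn: 870,000; Briar: 522,000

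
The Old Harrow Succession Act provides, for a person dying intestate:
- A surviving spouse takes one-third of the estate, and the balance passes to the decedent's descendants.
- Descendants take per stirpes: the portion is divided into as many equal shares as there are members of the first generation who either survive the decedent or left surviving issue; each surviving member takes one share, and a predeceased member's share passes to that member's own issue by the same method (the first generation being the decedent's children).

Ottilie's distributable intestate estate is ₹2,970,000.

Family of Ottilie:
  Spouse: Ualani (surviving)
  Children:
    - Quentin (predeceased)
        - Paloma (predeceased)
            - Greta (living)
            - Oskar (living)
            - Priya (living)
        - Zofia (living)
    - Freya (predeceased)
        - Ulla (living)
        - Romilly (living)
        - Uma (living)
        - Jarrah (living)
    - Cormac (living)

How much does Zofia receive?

Ualani takes one-third of ₹2,970,000 = ₹990,000. The remaining ₹1,980,000 passes to the descendants.
The descendants' portion (₹1,980,000) is divided into 3 shares of ₹660,000: Cormac takes ₹660,000; Quentin's ₹660,000 share passes to Quentin's issue; Freya's ₹660,000 share passes to Freya's issue.
Quentin's share (₹660,000) is divided into 2 shares of ₹330,000: Zofia takes ₹330,000; Paloma's ₹330,000 share passes to Paloma's issue.
Paloma's share (₹330,000) is divided into 3 shares of ₹110,000: Greta, Oskar, and Priya each take ₹110,000.
Freya's share (₹660,000) is divided into 4 shares of ₹165,000: Ulla, Romilly, Uma, and Jarrah each take ₹165,000.

Zofia receives ₹330,000.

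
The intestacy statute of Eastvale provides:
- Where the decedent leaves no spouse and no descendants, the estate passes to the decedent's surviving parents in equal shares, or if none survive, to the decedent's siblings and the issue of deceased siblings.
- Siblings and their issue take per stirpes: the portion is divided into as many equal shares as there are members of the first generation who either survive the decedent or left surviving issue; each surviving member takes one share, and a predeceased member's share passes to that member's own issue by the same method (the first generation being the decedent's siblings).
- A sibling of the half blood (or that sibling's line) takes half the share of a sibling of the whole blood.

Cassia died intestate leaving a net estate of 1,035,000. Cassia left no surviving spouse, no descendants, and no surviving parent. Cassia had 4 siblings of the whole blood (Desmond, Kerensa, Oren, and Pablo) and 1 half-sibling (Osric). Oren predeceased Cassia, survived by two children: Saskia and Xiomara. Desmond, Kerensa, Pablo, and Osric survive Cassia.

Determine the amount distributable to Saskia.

Saskia receives 115,000.

The entire 1,035,000 passes to the siblings and their issue.
Counting each half-blood sibling's line as half a unit, there are 9/2 units in 1,035,000, so one unit is 230,000. Whole-blood lines (Desmond, Kerensa, Oren, and Pablo) take 230,000 each; half-blood lines (Osric) take 115,000 each.
Oren's share (230,000) is divided into 2 shares of 115,000: Saskia and Xiomara each take 115,000.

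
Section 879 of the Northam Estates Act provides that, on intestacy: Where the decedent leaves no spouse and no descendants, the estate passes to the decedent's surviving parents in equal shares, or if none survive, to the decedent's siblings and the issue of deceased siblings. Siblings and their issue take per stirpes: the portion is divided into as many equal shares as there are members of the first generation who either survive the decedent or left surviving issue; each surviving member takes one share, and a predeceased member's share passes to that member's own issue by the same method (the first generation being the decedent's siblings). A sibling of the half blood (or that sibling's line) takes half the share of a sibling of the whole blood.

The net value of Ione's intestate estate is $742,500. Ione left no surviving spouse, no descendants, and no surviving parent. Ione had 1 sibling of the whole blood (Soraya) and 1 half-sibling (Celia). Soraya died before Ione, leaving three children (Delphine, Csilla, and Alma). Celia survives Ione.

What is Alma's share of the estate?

The entire $742,500 passes to the siblings and their issue.
Counting each half-blood sibling's line as half a unit, there are 3/2 units in $742,500, so one unit is $495,000. Whole-blood lines (Soraya) take $495,000 each; half-blood lines (Celia) take $247,500 each.
Soraya's share ($495,000) is divided into 3 shares of $165,000: Delphine, Csilla, and Alma each take $165,000.

Alma receives $165,000.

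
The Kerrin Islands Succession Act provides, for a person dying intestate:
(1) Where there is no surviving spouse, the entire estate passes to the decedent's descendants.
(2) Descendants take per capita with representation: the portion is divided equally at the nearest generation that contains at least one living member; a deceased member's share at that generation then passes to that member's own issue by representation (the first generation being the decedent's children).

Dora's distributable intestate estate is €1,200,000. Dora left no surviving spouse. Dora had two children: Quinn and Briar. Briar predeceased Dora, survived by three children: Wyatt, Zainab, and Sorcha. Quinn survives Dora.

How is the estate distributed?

The entire €1,200,000 passes to the descendants.
That amount (€1,200,000) is divided into 2 shares of €600,000: Quinn takes €600,000; Briar's €600,000 share passes to Briar's issue.
Briar's share (€600,000) is divided into 3 shares of €200,000: Wyatt, Zainab, and Sorcha each take €200,000.

Quinn: €600,000; Wyatt: €200,000; Zainab: €200,000; Sorcha: €200,000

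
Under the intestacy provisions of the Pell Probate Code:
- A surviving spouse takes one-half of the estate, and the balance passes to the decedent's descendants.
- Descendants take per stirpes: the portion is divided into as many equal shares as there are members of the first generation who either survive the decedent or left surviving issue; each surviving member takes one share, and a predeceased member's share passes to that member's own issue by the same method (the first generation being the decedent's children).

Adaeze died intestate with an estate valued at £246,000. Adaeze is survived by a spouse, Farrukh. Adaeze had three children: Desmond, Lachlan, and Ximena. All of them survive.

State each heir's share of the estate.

Farrukh: £123,000; Desmond: £41,000; Lachlan: £41,000; Ximena: £41,000

Farrukh takes one-half of £246,000 = £123,000. The remaining £123,000 passes to the descendants.
The descendants' portion (£123,000) is divided into 3 shares of £41,000: Desmond, Lachlan, and Ximena each take £41,000.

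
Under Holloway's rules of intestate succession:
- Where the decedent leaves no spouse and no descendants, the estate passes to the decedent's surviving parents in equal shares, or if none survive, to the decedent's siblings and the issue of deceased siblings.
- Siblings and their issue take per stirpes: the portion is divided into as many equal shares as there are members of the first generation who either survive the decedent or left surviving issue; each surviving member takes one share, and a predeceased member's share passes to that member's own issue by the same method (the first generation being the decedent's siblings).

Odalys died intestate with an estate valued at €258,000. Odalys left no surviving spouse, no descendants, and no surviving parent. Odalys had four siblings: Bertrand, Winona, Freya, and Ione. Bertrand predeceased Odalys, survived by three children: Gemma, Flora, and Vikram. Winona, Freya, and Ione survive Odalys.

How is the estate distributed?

The entire €258,000 passes to the siblings and their issue.
That amount (€258,000) is divided into 4 shares of €64,500: Winona, Freya, and Ione each take €64,500; Bertrand's €64,500 share passes to Bertrand's issue.
Bertrand's share (€64,500) is divided into 3 shares of €21,500: Gemma, Flora, and Vikram each take €21,500.

Gemma: €21,500; Flora: €21,500; Vikram: €21,500; Winona: €64,500; Freya: €64,500; Ione: €64,500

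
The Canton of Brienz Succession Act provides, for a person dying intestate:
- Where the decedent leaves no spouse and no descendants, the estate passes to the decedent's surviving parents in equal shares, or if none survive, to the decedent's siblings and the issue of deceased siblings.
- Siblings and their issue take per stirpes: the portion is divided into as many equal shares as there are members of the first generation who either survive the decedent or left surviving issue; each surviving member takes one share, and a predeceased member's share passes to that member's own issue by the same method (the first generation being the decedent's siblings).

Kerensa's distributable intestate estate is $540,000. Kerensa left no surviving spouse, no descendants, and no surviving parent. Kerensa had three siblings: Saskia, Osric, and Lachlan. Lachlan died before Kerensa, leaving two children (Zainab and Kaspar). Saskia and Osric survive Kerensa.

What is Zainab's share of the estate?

The entire $540,000 passes to the siblings and their issue.
That amount ($540,000) is divided into 3 shares of $180,000: Saskia and Osric each take $180,000; Lachlan's $180,000 share passes to Lachlan's issue.
Lachlan's share ($180,000) is divided into 2 shares of $90,000: Zainab and Kaspar each take $90,000.

Zainab receives $90,000.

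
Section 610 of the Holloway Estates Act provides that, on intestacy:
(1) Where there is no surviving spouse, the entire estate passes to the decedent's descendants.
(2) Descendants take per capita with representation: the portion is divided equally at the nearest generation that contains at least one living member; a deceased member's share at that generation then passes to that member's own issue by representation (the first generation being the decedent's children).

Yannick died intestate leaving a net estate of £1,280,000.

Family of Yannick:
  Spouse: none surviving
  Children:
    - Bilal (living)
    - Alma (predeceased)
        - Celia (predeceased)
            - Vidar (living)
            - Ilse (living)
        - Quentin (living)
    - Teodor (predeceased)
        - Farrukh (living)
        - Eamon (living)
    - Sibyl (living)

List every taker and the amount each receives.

The entire £1,280,000 passes to the descendants.
That amount (£1,280,000) is divided into 4 shares of £320,000: Bilal and Sibyl each take £320,000; Alma's £320,000 share passes to Alma's issue; Teodor's £320,000 share passes to Teodor's issue.
Alma's share (£320,000) is divided into 2 shares of £160,000: Quentin takes £160,000; Celia's £160,000 share passes to Celia's issue.
Celia's share (£160,000) is divided into 2 shares of £80,000: Vidar and Ilse each take £80,000.
Teodor's share (£320,000) is divided into 2 shares of £160,000: Farrukh and Eamon each take £160,000.

Bilal: £320,000; Vidar: £80,000; Ilse: £80,000; Quentin: £160,000; Farrukh: £160,000; Eamon: £160,000; Sibyl: £320,000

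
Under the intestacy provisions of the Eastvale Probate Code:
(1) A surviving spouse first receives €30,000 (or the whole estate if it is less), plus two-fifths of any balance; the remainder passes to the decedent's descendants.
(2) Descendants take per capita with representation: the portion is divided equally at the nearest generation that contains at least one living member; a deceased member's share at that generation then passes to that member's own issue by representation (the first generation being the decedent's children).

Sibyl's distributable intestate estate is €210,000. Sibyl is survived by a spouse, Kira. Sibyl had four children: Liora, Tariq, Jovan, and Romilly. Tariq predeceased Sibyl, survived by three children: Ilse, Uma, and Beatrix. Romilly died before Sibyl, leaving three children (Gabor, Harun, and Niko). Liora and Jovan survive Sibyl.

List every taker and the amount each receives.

Kira first takes €30,000, leaving a balance of €180,000. Kira then takes two-fifths of the balance (€72,000), for a total of €102,000. The remaining €108,000 passes to the descendants.
The descendants' portion (€108,000) is divided into 4 shares of €27,000: Liora and Jovan each take €27,000; Tariq's €27,000 share passes to Tariq's issue; Romilly's €27,000 share passes to Romilly's issue.
Tariq's share (€27,000) is divided into 3 shares of €9,000: Ilse, Uma, and Beatrix each take €9,000.
Romilly's share (€27,000) is divided into 3 shares of €9,000: Gabor, Harun, and Niko each take €9,000.

Kira: €102,000; Liora: €27,000; Ilse: €9,000; Uma: €9,000; Beatrix: €9,000; Jovan: €27,000; Gabor: €9,000; Harun: €9,000; Niko: €9,000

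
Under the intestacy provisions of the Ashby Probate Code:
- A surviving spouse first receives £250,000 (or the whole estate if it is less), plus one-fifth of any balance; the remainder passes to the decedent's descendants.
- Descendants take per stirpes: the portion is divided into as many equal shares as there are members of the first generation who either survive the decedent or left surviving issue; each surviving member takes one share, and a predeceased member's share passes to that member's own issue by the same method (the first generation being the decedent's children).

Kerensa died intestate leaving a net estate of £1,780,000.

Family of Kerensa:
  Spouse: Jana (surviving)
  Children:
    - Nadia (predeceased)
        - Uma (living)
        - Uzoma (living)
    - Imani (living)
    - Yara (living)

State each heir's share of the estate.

Jana: £556,000; Uma: £204,000; Uzoma: £204,000; Imani: £408,000; Yara: £408,000

Jana first takes £250,000, leaving a balance of £1,530,000. Jana then takes one-fifth of the balance (£306,000), for a total of £556,000. The remaining £1,224,000 passes to the descendants.
The descendants' portion (£1,224,000) is divided into 3 shares of £408,000: Imani and Yara each take £408,000; Nadia's £408,000 share passes to Nadia's issue.
Nadia's share (£408,000) is divided into 2 shares of £204,000: Uma and Uzoma each take £204,000.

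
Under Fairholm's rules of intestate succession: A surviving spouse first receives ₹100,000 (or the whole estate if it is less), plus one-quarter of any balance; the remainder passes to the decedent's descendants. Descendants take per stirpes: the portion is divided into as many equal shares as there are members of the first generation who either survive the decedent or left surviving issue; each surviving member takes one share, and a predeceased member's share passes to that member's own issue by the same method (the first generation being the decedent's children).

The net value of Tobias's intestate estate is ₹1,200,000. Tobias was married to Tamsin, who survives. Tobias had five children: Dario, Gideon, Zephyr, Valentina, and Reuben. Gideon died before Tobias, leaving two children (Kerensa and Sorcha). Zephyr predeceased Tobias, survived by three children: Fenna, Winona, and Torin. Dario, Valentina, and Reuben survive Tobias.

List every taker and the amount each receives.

Tamsin: ₹375,000; Dario: ₹165,000; Kerensa: ₹82,500; Sorcha: ₹82,500; Fenna: ₹55,000; Winona: ₹55,000; Torin: ₹55,000; Valentina: ₹165,000; Reuben: ₹165,000

Tamsin first takes ₹100,000, leaving a balance of ₹1,100,000. Tamsin then takes one-quarter of the balance (₹275,000), for a total of ₹375,000. The remaining ₹825,000 passes to the descendants.
The descendants' portion (₹825,000) is divided into 5 shares of ₹165,000: Dario, Valentina, and Reuben each take ₹165,000; Gideon's ₹165,000 share passes to Gideon's issue; Zephyr's ₹165,000 share passes to Zephyr's issue.
Gideon's share (₹165,000) is divided into 2 shares of ₹82,500: Kerensa and Sorcha each take ₹82,500.
Zephyr's share (₹165,000) is divided into 3 shares of ₹55,000: Fenna, Winona, and Torin each take ₹55,000.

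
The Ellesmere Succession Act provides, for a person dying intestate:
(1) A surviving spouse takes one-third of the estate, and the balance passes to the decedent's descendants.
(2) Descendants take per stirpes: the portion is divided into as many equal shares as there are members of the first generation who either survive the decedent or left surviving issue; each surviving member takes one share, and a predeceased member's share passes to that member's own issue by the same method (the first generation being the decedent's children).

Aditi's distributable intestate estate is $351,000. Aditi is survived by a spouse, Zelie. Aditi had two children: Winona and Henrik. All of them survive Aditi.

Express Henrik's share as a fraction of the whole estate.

Henrik receives 1/3 of the estate.

Zelie takes one-third of $351,000 = $117,000. The remaining $234,000 passes to the descendants.
The descendants' portion ($234,000) is divided into 2 shares of $117,000: Winona and Henrik each take $117,000.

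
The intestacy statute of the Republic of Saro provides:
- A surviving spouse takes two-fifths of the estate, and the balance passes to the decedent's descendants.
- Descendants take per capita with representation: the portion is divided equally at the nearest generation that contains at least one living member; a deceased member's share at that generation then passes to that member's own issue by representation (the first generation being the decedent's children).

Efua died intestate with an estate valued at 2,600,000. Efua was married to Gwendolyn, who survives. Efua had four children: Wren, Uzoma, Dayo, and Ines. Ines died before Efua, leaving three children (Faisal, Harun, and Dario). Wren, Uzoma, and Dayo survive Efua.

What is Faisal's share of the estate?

Faisal receives 130,000.

Gwendolyn takes two-fifths of 2,600,000 = 1,040,000. The remaining 1,560,000 passes to the descendants.
The descendants' portion (1,560,000) is divided into 4 shares of 390,000: Wren, Uzoma, and Dayo each take 390,000; Ines's 390,000 share passes to Ines's issue.
Ines's share (390,000) is divided into 3 shares of 130,000: Faisal, Harun, and Dario each take 130,000.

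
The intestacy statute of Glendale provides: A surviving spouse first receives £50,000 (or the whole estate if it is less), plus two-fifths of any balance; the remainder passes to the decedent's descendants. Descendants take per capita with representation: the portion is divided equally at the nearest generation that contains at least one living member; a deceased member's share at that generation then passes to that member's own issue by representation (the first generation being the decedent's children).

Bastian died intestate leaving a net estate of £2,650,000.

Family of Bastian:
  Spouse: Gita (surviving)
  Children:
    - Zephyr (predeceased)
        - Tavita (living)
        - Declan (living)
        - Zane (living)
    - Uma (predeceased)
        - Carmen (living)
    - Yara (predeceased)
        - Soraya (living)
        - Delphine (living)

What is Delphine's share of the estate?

Gita first takes £50,000, leaving a balance of £2,600,000. Gita then takes two-fifths of the balance (£1,040,000), for a total of £1,090,000. The remaining £1,560,000 passes to the descendants.
No child survives, so the initial division is made at the grandchildren's generation.
The descendants' portion (£1,560,000) is divided into 6 shares of £260,000: Tavita, Declan, Zane, Carmen, Soraya, and Delphine each take £260,000.

Delphine receives £260,000.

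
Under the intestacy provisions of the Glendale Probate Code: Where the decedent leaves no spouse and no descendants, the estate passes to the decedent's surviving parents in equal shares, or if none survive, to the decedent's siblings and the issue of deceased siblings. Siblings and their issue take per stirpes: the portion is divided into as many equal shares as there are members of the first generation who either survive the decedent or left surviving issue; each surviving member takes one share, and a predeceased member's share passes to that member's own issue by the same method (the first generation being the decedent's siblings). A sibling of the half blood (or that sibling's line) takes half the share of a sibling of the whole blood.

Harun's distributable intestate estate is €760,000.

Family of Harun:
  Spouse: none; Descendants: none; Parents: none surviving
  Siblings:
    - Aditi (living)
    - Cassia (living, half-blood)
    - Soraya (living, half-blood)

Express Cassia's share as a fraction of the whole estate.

The entire €760,000 passes to the siblings and their issue.
Counting each half-blood sibling's line as half a unit, there are 2 units in €760,000, so one unit is €380,000. Whole-blood lines (Aditi) take €380,000 each; half-blood lines (Cassia and Soraya) take €190,000 each.

Cassia receives 1/4 of the estate.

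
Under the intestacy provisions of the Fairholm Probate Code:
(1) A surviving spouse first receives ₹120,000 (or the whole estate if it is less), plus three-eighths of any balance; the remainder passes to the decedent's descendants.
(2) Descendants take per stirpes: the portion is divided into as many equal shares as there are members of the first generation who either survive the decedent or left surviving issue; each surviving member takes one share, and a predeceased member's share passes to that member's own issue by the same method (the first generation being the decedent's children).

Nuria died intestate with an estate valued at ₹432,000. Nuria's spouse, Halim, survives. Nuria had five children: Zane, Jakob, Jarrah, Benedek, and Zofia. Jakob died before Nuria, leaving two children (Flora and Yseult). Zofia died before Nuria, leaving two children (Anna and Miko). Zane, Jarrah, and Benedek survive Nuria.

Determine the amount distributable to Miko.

Miko receives ₹19,500.

Halim first takes ₹120,000, leaving a balance of ₹312,000. Halim then takes three-eighths of the balance (₹117,000), for a total of ₹237,000. The remaining ₹195,000 passes to the descendants.
The descendants' portion (₹195,000) is divided into 5 shares of ₹39,000: Zane, Jarrah, and Benedek each take ₹39,000; Jakob's ₹39,000 share passes to Jakob's issue; Zofia's ₹39,000 share passes to Zofia's issue.
Jakob's share (₹39,000) is divided into 2 shares of ₹19,500: Flora and Yseult each take ₹19,500.
Zofia's share (₹39,000) is divided into 2 shares of ₹19,500: Anna and Miko each take ₹19,500.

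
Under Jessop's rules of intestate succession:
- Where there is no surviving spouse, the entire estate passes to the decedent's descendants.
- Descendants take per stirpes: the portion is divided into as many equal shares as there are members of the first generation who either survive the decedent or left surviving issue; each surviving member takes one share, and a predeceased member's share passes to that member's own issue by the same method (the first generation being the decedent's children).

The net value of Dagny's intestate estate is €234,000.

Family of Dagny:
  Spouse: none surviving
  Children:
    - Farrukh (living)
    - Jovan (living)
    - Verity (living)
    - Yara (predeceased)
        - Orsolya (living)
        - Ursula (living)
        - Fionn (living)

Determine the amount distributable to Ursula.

Ursula receives €19,500.

The entire €234,000 passes to the descendants.
That amount (€234,000) is divided into 4 shares of €58,500: Farrukh, Jovan, and Verity each take €58,500; Yara's €58,500 share passes to Yara's issue.
Yara's share (€58,500) is divided into 3 shares of €19,500: Orsolya, Ursula, and Fionn each take €19,500.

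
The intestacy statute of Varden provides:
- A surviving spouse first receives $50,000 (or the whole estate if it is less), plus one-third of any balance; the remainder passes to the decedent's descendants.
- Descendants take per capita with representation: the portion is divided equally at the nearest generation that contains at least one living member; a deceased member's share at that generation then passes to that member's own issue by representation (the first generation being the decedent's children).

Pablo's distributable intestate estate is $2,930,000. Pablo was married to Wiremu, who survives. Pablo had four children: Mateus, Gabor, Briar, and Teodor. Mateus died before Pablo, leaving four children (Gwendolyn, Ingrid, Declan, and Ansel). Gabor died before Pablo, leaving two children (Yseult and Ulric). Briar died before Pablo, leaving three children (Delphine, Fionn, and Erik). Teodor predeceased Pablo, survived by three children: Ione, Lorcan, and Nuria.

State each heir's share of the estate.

Wiremu: $1,010,000; Gwendolyn: $160,000; Ingrid: $160,000; Declan: $160,000; Ansel: $160,000; Yseult: $160,000; Ulric: $160,000; Delphine: $160,000; Fionn: $160,000; Erik: $160,000; Ione: $160,000; Lorcan: $160,000; Nuria: $160,000

Wiremu first takes $50,000, leaving a balance of $2,880,000. Wiremu then takes one-third of the balance ($960,000), for a total of $1,010,000. The remaining $1,920,000 passes to the descendants.
No child survives, so the initial division is made at the grandchildren's generation.
The descendants' portion ($1,920,000) is divided into 12 shares of $160,000: Gwendolyn, Ingrid, Declan, Ansel, Yseult, Ulric, Delphine, Fionn, Erik, Ione, Lorcan, and Nuria each take $160,000.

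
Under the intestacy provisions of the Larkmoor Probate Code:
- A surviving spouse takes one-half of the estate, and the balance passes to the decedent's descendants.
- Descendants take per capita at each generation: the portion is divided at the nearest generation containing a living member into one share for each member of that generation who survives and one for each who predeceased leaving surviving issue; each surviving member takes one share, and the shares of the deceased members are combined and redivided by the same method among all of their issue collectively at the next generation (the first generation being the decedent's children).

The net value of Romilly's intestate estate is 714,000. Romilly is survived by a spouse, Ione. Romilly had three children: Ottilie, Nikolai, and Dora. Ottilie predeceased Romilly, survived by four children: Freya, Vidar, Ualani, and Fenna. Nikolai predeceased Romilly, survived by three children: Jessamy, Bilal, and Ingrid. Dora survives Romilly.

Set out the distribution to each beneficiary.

Ione takes one-half of 714,000 = 357,000. The remaining 357,000 passes to the descendants.
The descendants' portion (357,000) is divided at the children's generation into 3 shares of 119,000. Dora takes 119,000. The 2 shares of the deceased (Ottilie and Nikolai) are combined into a pool of 238,000.
That pool (238,000) is divided at the grandchildren's generation equally among Freya, Vidar, Ualani, Fenna, Jessamy, Bilal, and Ingrid: 34,000 each.

Ione: 357,000; Freya: 34,000; Vidar: 34,000; Ualani: 34,000; Fenna: 34,000; Jessamy: 34,000; Bilal: 34,000; Ingrid: 34,000; Dora: 119,000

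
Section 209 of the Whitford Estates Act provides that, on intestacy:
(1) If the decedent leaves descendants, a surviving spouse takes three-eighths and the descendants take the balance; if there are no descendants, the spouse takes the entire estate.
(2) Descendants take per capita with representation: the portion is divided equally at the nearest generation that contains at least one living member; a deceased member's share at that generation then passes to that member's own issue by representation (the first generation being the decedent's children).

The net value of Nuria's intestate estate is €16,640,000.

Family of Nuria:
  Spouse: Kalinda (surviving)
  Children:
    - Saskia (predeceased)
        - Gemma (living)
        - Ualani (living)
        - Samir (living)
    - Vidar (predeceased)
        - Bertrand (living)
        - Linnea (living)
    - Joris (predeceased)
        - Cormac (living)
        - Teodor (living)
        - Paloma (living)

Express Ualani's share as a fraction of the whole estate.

Kalinda takes three-eighths of €16,640,000 = €6,240,000. The remaining €10,400,000 passes to the descendants.
No child survives, so the initial division is made at the grandchildren's generation.
The descendants' portion (€10,400,000) is divided into 8 shares of €1,300,000: Gemma, Ualani, Samir, Bertrand, Linnea, Cormac, Teodor, and Paloma each take €1,300,000.

Ualani receives 5/64 of the estate.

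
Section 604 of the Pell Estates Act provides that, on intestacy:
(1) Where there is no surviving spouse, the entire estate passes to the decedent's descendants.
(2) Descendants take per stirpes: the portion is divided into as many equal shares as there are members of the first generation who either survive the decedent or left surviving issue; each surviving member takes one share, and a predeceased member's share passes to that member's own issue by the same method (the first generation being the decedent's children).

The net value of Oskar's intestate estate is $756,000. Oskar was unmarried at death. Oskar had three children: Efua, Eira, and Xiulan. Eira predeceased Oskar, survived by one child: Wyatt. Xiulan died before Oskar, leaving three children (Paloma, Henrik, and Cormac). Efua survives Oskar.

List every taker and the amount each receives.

The entire $756,000 passes to the descendants.
That amount ($756,000) is divided into 3 shares of $252,000: Efua takes $252,000; Eira's $252,000 share passes to Eira's issue; Xiulan's $252,000 share passes to Xiulan's issue.
Eira's share ($252,000) passes entirely to Wyatt.
Xiulan's share ($252,000) is divided into 3 shares of $84,000: Paloma, Henrik, and Cormac each take $84,000.

Efua: $252,000; Wyatt: $252,000; Paloma: $84,000; Henrik: $84,000; Cormac: $84,000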